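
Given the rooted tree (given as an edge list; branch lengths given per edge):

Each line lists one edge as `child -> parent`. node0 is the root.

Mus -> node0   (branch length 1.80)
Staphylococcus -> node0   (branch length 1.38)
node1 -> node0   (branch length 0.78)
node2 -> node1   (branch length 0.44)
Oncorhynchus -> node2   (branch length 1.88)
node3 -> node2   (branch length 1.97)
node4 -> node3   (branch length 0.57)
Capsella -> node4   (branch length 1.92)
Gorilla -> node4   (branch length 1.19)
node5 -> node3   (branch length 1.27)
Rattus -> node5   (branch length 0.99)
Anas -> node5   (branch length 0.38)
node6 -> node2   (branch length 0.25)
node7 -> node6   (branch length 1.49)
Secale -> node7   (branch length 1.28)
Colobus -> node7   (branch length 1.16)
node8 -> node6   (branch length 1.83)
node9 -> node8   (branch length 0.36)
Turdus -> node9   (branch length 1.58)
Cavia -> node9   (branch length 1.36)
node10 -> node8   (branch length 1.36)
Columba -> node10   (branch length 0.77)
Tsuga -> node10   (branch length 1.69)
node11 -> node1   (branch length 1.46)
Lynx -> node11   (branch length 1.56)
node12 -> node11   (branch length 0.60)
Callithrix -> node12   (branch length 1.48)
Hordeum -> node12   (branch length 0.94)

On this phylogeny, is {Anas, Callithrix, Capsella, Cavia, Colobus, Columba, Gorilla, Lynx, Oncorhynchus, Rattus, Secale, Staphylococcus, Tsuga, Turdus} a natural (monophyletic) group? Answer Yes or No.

The MRCA of the listed taxa is the root, so the smallest clade containing them is the whole tree.
That clade also contains Hordeum, Mus, which are not in the proposed group, so the group is not monophyletic.

No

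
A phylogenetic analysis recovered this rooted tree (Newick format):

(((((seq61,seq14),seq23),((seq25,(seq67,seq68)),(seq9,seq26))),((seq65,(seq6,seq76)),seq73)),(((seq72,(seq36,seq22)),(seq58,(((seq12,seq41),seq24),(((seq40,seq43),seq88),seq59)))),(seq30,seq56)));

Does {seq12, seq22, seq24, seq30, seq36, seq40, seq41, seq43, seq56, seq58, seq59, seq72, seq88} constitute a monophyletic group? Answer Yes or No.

The most recent common ancestor of these taxa subtends (((seq72,(seq36,seq22)),(seq58,(((seq12,seq41),seq24),(((seq40,seq43),seq88),seq59)))),(seq30,seq56)).
That clade has exactly 13 tips — every listed taxon and nothing else — so the group is monophyletic.

Yes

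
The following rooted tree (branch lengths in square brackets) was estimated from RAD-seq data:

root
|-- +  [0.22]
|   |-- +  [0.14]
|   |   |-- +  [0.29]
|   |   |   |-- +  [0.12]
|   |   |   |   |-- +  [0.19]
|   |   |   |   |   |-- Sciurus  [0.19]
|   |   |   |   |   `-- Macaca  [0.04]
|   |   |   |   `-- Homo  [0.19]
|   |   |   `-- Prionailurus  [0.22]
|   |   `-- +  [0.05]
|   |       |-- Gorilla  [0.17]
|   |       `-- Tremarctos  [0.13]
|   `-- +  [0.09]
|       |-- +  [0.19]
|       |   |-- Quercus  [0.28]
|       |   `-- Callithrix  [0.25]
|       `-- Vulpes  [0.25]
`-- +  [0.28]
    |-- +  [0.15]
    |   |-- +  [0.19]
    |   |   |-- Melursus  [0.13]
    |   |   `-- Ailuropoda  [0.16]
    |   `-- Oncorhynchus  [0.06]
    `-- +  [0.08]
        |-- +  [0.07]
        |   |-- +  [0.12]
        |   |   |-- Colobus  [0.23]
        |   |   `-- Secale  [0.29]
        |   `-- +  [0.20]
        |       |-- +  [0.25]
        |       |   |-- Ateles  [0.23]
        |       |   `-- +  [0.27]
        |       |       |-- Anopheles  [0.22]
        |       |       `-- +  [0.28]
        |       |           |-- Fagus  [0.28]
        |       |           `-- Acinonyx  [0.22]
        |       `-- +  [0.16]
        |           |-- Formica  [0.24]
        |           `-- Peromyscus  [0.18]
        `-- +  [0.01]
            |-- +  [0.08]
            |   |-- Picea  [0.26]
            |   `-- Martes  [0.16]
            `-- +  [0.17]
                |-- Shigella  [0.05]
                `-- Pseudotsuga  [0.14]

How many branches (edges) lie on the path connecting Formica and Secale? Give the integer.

The MRCA of Formica and Secale is the node subtending ((Colobus,Secale),((Ateles,(Anopheles,(Fagus,Acinonyx))),(Formica,Peromyscus))).
From Formica up to that node: 3 branches. From Secale up to the same node: 2 branches. Total: 3 + 2 = 5.

5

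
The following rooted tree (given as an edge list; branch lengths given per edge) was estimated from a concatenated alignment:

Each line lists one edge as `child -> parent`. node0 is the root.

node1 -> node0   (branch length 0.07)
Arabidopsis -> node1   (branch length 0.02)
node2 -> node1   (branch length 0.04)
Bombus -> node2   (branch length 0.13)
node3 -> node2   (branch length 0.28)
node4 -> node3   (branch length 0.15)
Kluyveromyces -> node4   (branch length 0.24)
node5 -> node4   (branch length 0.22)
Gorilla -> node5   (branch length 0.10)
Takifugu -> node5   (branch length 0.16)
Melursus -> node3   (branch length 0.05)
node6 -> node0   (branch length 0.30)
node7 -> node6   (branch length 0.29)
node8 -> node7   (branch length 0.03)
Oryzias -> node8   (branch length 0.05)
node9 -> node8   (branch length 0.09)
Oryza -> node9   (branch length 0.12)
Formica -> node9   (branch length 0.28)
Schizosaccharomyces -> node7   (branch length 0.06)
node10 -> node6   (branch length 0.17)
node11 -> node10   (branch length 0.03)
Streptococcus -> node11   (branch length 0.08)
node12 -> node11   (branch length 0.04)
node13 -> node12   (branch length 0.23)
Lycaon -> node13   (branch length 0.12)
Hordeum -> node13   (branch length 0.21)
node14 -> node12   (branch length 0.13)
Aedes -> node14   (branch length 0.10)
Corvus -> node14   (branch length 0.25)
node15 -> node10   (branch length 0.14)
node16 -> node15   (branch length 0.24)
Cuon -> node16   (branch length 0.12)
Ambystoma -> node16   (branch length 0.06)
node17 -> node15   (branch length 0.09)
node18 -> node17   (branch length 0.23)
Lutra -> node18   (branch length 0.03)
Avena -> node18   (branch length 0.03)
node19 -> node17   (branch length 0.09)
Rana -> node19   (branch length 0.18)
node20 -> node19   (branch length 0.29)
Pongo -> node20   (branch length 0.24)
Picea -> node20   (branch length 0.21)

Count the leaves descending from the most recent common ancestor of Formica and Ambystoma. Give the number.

16

The MRCA of Formica and Ambystoma is the node subtending (((Oryzias,(Oryza,Formica)),Schizosaccharomyces),((Streptococcus,((Lycaon,Hordeum),(Aedes,Corvus))),((Cuon,Ambystoma),((Lutra,Avena),(Rana,(Pongo,Picea)))))).
That clade contains 16 terminal taxa: Aedes, Ambystoma, Avena, Corvus, Cuon, Formica, Hordeum, Lutra, Lycaon, Oryza, Oryzias, Picea, Pongo, Rana, Schizosaccharomyces, Streptococcus.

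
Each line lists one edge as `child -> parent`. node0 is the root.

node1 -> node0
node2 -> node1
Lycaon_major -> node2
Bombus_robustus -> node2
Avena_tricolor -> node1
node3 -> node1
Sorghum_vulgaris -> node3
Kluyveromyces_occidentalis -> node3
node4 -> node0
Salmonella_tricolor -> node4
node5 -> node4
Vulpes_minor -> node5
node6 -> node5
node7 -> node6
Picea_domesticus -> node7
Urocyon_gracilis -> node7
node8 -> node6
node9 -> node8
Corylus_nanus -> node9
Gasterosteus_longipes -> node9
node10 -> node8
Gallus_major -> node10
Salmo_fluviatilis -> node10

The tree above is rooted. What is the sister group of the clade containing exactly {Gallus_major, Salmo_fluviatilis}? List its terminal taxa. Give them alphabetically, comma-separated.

Corylus_nanus, Gasterosteus_longipes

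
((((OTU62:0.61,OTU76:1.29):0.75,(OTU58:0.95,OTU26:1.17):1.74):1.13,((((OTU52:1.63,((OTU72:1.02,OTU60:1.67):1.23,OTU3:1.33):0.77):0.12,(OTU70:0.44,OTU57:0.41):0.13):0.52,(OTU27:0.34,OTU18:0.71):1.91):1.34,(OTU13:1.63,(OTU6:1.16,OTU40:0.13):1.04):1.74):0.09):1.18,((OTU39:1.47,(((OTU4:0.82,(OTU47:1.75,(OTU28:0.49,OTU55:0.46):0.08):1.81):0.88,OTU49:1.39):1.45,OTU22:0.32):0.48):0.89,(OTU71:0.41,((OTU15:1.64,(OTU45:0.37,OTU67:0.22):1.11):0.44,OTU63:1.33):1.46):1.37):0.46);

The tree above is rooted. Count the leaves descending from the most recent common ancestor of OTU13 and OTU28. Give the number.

27

The MRCA of OTU13 and OTU28 is the root, so the clade is the entire tree.
That clade contains 27 terminal taxa: OTU13, OTU15, OTU18, OTU22, OTU26, OTU27, OTU28, OTU3, OTU39, OTU4, OTU40, OTU45, OTU47, OTU49, OTU52, OTU55, OTU57, OTU58, OTU6, OTU60, OTU62, OTU63, OTU67, OTU70, OTU71, OTU72, OTU76.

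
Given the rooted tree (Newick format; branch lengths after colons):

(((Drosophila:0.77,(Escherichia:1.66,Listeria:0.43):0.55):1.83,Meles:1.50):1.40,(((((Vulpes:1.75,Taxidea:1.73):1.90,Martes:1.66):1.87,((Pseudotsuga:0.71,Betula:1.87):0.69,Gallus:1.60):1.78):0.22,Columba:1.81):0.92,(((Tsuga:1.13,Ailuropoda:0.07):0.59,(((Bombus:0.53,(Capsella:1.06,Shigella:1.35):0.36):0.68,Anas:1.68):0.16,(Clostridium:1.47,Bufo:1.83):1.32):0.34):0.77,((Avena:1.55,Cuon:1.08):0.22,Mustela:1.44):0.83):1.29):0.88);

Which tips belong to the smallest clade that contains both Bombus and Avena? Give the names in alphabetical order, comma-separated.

Tracing Bombus: it sits inside (Bombus,(Capsella,Shigella)).
Tracing Avena: it sits inside (Avena,Cuon).
The smallest clade enclosing both is (((Tsuga,Ailuropoda),(((Bombus,(Capsella,Shigella)),Anas),(Clostridium,Bufo))),((Avena,Cuon),Mustela)); the answer is its 11 terminal taxa in alphabetical order.

Ailuropoda, Anas, Avena, Bombus, Bufo, Capsella, Clostridium, Cuon, Mustela, Shigella, Tsuga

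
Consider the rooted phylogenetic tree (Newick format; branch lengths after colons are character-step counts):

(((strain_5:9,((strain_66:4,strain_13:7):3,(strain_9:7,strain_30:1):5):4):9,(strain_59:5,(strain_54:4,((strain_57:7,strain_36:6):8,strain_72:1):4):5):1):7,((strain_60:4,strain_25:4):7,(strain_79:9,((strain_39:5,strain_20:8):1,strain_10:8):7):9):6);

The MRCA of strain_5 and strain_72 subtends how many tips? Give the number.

10

The MRCA of strain_5 and strain_72 is the node subtending ((strain_5,((strain_66,strain_13),(strain_9,strain_30))),(strain_59,(strain_54,((strain_57,strain_36),strain_72)))).
That clade contains 10 terminal taxa: strain_13, strain_30, strain_36, strain_5, strain_54, strain_57, strain_59, strain_66, strain_72, strain_9.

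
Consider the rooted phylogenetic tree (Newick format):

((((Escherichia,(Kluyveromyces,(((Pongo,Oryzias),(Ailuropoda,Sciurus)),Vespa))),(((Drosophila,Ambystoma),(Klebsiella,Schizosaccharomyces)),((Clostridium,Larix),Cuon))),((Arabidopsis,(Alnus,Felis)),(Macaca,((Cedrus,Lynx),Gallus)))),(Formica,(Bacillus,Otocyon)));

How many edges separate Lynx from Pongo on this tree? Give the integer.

12

The MRCA of Lynx and Pongo is the node subtending (((Escherichia,(Kluyveromyces,(((Pongo,Oryzias),(Ailuropoda,Sciurus)),Vespa))),(((Drosophila,Ambystoma),(Klebsiella,Schizosaccharomyces)),((Clostridium,Larix),Cuon))),((Arabidopsis,(Alnus,Felis)),(Macaca,((Cedrus,Lynx),Gallus)))).
From Lynx up to that node: 5 branches. From Pongo up to the same node: 7 branches. Total: 5 + 7 = 12.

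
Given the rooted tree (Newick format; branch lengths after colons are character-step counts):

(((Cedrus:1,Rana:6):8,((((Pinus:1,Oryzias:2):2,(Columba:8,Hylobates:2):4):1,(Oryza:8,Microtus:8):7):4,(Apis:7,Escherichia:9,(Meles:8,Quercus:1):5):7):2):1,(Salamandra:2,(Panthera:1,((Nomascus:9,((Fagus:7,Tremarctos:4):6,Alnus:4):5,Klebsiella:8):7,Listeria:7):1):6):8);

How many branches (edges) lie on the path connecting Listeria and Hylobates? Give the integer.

10

The MRCA of Listeria and Hylobates is the root of the tree.
From Listeria up to that node: 4 branches. From Hylobates up to the same node: 6 branches. Total: 4 + 6 = 10.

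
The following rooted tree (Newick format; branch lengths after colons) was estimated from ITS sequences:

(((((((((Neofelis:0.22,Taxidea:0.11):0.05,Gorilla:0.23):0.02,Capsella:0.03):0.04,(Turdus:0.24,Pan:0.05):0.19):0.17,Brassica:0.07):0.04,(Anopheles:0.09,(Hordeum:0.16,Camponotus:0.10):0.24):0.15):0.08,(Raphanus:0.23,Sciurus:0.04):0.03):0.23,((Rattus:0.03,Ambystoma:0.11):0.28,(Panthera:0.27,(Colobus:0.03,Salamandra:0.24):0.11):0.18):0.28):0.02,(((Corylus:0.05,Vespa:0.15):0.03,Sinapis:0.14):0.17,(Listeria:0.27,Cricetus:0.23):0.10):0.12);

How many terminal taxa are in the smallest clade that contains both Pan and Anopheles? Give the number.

The MRCA of Pan and Anopheles is the node subtending ((((((Neofelis,Taxidea),Gorilla),Capsella),(Turdus,Pan)),Brassica),(Anopheles,(Hordeum,Camponotus))).
That clade contains 10 terminal taxa: Anopheles, Brassica, Camponotus, Capsella, Gorilla, Hordeum, Neofelis, Pan, Taxidea, Turdus.

10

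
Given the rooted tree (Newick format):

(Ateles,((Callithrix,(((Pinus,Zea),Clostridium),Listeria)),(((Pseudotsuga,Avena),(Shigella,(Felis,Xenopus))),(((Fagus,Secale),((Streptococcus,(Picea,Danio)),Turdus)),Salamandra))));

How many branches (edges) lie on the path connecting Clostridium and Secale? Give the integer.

9

The MRCA of Clostridium and Secale is the node subtending ((Callithrix,(((Pinus,Zea),Clostridium),Listeria)),(((Pseudotsuga,Avena),(Shigella,(Felis,Xenopus))),(((Fagus,Secale),((Streptococcus,(Picea,Danio)),Turdus)),Salamandra))).
From Clostridium up to that node: 4 branches. From Secale up to the same node: 5 branches. Total: 4 + 5 = 9.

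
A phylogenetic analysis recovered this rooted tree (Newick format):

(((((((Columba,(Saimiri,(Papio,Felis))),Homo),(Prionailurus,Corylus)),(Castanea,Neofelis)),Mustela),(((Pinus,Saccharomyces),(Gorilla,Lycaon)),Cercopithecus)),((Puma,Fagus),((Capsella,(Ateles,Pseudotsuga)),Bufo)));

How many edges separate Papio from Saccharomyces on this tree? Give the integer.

12

The MRCA of Papio and Saccharomyces is the node subtending ((((((Columba,(Saimiri,(Papio,Felis))),Homo),(Prionailurus,Corylus)),(Castanea,Neofelis)),Mustela),(((Pinus,Saccharomyces),(Gorilla,Lycaon)),Cercopithecus)).
From Papio up to that node: 8 branches. From Saccharomyces up to the same node: 4 branches. Total: 8 + 4 = 12.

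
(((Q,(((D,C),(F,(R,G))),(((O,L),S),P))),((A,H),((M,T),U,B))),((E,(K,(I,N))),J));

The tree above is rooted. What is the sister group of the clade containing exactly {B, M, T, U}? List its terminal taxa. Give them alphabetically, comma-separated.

A, H

The clade containing exactly {B, M, T, U} attaches to the tree at the node subtending ((A,H),((M,T),U,B)).
The other lineage descending from that same node — the sister group — is (A,H); its 2 tips in alphabetical order are the answer.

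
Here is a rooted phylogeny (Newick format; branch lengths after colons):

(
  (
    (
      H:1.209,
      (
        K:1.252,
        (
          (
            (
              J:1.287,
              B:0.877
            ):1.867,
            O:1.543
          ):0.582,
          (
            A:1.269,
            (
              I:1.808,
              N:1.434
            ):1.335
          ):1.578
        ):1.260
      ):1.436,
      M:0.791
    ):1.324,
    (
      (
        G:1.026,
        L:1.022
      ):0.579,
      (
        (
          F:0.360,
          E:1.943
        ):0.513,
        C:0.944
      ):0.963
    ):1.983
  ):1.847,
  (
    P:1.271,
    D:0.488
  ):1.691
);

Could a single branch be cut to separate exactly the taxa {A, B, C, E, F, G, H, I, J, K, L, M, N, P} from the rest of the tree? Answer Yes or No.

The MRCA of the listed taxa is the root, so the smallest clade containing them is the whole tree.
That clade also contains D, O, which are not in the proposed group, so the group is not monophyletic.

No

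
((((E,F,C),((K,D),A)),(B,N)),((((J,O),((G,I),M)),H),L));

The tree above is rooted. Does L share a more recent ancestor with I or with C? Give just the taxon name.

The MRCA of L and I subtends ((((J,O),((G,I),M)),H),L) (7 taxa).
The MRCA of L and C is the root, subtending the entire tree (15 taxa).
The first is nested inside the second, so L shares a more recent common ancestor with I.

I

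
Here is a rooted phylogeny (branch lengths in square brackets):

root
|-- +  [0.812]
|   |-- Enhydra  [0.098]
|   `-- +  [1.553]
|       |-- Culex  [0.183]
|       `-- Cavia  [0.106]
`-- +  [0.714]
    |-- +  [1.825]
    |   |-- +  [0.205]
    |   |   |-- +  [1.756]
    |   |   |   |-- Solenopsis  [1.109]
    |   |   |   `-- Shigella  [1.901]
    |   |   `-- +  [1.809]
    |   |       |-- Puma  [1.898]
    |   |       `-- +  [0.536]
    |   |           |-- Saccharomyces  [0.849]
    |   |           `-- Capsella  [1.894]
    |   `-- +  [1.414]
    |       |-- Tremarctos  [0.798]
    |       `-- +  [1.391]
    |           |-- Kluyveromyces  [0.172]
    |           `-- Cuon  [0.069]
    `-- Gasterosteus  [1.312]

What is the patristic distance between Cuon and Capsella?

7.318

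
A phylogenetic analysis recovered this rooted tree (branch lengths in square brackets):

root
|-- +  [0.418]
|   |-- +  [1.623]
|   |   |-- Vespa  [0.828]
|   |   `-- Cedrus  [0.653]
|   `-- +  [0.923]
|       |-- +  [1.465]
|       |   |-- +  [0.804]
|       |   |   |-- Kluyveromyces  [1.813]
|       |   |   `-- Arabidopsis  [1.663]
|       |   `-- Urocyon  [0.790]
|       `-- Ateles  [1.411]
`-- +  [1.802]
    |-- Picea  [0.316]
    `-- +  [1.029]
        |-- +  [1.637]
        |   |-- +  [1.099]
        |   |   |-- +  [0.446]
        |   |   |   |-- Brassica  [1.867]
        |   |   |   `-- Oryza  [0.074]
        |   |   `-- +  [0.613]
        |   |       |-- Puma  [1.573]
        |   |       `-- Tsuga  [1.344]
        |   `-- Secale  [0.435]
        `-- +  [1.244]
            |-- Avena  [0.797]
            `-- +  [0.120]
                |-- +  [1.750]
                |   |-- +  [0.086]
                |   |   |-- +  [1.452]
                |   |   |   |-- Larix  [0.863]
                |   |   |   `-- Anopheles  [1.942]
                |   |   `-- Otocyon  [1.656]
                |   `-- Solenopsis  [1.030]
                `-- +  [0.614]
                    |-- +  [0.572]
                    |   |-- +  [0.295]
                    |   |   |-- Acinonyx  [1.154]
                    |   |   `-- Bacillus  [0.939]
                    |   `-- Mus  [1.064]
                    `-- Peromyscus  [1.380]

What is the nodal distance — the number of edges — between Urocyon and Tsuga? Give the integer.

The MRCA of Urocyon and Tsuga is the root of the tree.
From Urocyon up to that node: 4 branches. From Tsuga up to the same node: 6 branches. Total: 4 + 6 = 10.

10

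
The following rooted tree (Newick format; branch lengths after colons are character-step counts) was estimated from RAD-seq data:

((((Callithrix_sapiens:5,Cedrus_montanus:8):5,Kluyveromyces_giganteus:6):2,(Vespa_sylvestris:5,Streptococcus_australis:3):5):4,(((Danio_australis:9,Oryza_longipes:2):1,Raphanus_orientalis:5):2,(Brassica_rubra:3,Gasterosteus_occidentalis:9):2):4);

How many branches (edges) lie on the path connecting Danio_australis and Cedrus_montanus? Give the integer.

8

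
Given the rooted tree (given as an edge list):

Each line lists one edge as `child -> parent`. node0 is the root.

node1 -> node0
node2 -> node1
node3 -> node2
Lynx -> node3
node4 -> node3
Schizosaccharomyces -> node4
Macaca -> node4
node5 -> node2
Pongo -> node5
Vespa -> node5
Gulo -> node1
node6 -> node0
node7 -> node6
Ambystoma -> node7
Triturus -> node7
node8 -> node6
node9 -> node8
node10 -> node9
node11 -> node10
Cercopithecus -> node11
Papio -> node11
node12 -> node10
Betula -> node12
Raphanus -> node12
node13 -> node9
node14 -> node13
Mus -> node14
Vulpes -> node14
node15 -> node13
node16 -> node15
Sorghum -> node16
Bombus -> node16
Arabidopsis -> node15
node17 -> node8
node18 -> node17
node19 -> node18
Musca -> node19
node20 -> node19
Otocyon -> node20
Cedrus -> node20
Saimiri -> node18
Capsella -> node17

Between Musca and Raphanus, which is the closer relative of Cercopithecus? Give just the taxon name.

The MRCA of Cercopithecus and Raphanus subtends ((Cercopithecus,Papio),(Betula,Raphanus)) (4 taxa).
The MRCA of Cercopithecus and Musca subtends ((((Cercopithecus,Papio),(Betula,Raphanus)),((Mus,Vulpes),((Sorghum,Bombus),Arabidopsis))),(((Musca,(Otocyon,Cedrus)),Saimiri),Capsella)) (14 taxa).
The first is nested inside the second, so Cercopithecus shares a more recent common ancestor with Raphanus.

Raphanus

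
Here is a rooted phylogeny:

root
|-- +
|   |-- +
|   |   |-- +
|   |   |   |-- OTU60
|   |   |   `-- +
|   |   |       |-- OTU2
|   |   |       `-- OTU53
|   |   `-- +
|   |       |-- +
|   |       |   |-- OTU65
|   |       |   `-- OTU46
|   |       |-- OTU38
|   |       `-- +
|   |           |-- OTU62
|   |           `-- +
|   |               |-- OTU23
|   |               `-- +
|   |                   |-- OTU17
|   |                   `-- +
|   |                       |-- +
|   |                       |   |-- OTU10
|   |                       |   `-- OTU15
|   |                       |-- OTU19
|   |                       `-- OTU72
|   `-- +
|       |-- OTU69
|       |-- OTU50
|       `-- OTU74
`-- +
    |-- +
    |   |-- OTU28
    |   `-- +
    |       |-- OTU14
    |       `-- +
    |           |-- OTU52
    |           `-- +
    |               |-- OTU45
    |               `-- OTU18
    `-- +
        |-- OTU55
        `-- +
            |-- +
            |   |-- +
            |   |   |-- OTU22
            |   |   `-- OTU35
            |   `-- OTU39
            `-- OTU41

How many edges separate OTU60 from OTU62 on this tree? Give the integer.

The MRCA of OTU60 and OTU62 is the node subtending ((OTU60,(OTU2,OTU53)),((OTU65,OTU46),OTU38,(OTU62,(OTU23,(OTU17,((OTU10,OTU15),OTU19,OTU72)))))).
From OTU60 up to that node: 2 branches. From OTU62 up to the same node: 3 branches. Total: 2 + 3 = 5.

5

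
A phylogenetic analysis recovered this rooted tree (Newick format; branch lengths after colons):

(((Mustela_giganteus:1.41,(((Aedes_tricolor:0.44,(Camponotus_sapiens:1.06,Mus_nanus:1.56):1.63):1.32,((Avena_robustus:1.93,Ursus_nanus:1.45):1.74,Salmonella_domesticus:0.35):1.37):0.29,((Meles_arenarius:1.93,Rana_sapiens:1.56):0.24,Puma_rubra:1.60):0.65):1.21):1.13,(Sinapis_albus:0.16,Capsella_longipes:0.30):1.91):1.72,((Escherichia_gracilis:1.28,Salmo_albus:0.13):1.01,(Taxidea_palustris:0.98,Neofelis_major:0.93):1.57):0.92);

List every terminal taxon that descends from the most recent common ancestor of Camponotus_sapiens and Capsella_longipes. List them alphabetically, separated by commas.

Aedes_tricolor, Avena_robustus, Camponotus_sapiens, Capsella_longipes, Meles_arenarius, Mus_nanus, Mustela_giganteus, Puma_rubra, Rana_sapiens, Salmonella_domesticus, Sinapis_albus, Ursus_nanus

Tracing Camponotus_sapiens: it sits inside (Camponotus_sapiens,Mus_nanus).
Tracing Capsella_longipes: it sits inside (Sinapis_albus,Capsella_longipes).
The smallest clade enclosing both is ((Mustela_giganteus,(((Aedes_tricolor,(Camponotus_sapiens,Mus_nanus)),((Avena_robustus,Ursus_nanus),Salmonella_domesticus)),((Meles_arenarius,Rana_sapiens),Puma_rubra))),(Sinapis_albus,Capsella_longipes)); the answer is its 12 terminal taxa in alphabetical order.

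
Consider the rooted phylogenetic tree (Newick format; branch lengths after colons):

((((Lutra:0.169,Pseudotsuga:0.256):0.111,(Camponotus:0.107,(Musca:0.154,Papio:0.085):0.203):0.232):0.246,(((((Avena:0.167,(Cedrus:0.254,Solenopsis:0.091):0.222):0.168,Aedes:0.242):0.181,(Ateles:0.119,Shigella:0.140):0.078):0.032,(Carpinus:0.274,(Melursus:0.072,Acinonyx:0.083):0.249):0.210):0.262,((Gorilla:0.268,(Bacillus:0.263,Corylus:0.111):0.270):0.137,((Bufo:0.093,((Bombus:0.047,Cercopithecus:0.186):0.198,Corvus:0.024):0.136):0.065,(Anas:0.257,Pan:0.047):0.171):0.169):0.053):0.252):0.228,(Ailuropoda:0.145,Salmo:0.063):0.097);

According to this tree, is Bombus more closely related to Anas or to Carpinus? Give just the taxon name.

Anas

The MRCA of Bombus and Anas subtends ((Bufo,((Bombus,Cercopithecus),Corvus)),(Anas,Pan)) (6 taxa).
The MRCA of Bombus and Carpinus subtends (((((Avena,(Cedrus,Solenopsis)),Aedes),(Ateles,Shigella)),(Carpinus,(Melursus,Acinonyx))),((Gorilla,(Bacillus,Corylus)),((Bufo,((Bombus,Cercopithecus),Corvus)),(Anas,Pan)))) (18 taxa).
The first is nested inside the second, so Bombus shares a more recent common ancestor with Anas.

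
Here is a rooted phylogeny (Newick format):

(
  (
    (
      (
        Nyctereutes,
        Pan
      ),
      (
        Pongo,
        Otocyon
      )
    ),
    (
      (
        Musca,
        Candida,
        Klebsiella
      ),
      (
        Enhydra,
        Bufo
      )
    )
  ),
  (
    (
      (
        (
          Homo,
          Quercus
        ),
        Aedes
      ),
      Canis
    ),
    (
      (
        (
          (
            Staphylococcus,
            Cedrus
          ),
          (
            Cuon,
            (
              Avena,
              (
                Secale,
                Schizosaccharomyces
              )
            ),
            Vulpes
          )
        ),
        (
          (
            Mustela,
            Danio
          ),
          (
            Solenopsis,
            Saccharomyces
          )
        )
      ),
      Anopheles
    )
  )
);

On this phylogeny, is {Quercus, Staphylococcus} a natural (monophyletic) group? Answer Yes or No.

The MRCA of the listed taxa subtends ((((Homo,Quercus),Aedes),Canis),((((Staphylococcus,Cedrus),(Cuon,(Avena,(Secale,Schizosaccharomyces)),Vulpes)),((Mustela,Danio),(Solenopsis,Saccharomyces))),Anopheles)).
That clade also contains Aedes, Anopheles, Avena, Canis, Cedrus, Cuon, Danio, Homo, Mustela, Saccharomyces, Schizosaccharomyces, Secale, Solenopsis, Vulpes, which are not in the proposed group, so the group is not monophyletic.

No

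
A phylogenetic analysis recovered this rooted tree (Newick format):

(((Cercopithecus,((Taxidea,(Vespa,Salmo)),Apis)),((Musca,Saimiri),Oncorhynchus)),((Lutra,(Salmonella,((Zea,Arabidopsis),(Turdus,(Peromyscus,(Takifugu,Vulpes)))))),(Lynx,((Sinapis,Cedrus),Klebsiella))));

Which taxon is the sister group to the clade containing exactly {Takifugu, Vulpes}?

Peromyscus

The clade containing exactly {Takifugu, Vulpes} attaches to the tree at the node subtending (Peromyscus,(Takifugu,Vulpes)).
The other lineage descending from that same node — the sister group — is the single tip Peromyscus.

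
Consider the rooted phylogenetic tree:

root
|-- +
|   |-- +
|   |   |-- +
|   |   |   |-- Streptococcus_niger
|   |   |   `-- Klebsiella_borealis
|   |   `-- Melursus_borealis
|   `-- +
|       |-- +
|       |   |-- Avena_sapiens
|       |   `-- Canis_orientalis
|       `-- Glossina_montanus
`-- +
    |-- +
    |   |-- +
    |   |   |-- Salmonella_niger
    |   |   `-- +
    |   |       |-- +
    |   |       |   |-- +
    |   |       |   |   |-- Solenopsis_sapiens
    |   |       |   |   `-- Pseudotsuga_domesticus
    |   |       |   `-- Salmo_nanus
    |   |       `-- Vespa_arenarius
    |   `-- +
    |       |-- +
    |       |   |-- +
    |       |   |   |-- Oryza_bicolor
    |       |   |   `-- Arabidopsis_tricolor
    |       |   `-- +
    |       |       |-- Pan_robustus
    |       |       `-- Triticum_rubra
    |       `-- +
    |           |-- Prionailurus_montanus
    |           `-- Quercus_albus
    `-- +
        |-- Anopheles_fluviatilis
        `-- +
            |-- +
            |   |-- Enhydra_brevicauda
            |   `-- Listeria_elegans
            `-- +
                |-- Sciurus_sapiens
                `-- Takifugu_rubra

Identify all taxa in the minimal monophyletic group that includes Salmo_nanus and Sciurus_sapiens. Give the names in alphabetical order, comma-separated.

Anopheles_fluviatilis, Arabidopsis_tricolor, Enhydra_brevicauda, Listeria_elegans, Oryza_bicolor, Pan_robustus, Prionailurus_montanus, Pseudotsuga_domesticus, Quercus_albus, Salmo_nanus, Salmonella_niger, Sciurus_sapiens, Solenopsis_sapiens, Takifugu_rubra, Triticum_rubra, Vespa_arenarius

Tracing Salmo_nanus: it sits inside ((Solenopsis_sapiens,Pseudotsuga_domesticus),Salmo_nanus).
Tracing Sciurus_sapiens: it sits inside (Sciurus_sapiens,Takifugu_rubra).
The smallest clade enclosing both is (((Salmonella_niger,(((Solenopsis_sapiens,Pseudotsuga_domesticus),Salmo_nanus),Vespa_arenarius)),(((Oryza_bicolor,Arabidopsis_tricolor),(Pan_robustus,Triticum_rubra)),(Prionailurus_montanus,Quercus_albus))),(Anopheles_fluviatilis,((Enhydra_brevicauda,Listeria_elegans),(Sciurus_sapiens,Takifugu_rubra)))); the answer is its 16 terminal taxa in alphabetical order.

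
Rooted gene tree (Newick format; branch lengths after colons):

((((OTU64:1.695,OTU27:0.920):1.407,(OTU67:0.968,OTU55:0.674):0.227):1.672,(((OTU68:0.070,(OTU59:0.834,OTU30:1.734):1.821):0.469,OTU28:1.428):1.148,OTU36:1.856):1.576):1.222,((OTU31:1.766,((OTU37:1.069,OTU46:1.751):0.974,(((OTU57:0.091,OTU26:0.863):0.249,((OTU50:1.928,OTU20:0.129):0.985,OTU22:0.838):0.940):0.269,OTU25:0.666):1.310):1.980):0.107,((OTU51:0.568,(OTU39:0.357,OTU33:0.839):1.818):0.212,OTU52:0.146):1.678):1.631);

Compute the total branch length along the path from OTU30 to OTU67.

9.615

The path runs OTU30 → … → MRCA → … → OTU67; the MRCA is the node subtending (((OTU64,OTU27),(OTU67,OTU55)),(((OTU68,(OTU59,OTU30)),OTU28),OTU36)).
Branch lengths along that path: 1.734 + 1.821 + 0.469 + 1.148 + 1.576 + 1.672 + 0.227 + 0.968 = 9.615.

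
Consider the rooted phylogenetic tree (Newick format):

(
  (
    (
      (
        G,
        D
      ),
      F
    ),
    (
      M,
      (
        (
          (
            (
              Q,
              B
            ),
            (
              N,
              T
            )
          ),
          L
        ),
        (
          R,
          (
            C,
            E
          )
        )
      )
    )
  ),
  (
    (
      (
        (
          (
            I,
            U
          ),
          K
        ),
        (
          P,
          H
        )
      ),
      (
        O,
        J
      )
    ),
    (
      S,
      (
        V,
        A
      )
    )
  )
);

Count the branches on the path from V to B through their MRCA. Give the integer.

The MRCA of V and B is the root of the tree.
From V up to that node: 4 branches. From B up to the same node: 7 branches. Total: 4 + 7 = 11.

11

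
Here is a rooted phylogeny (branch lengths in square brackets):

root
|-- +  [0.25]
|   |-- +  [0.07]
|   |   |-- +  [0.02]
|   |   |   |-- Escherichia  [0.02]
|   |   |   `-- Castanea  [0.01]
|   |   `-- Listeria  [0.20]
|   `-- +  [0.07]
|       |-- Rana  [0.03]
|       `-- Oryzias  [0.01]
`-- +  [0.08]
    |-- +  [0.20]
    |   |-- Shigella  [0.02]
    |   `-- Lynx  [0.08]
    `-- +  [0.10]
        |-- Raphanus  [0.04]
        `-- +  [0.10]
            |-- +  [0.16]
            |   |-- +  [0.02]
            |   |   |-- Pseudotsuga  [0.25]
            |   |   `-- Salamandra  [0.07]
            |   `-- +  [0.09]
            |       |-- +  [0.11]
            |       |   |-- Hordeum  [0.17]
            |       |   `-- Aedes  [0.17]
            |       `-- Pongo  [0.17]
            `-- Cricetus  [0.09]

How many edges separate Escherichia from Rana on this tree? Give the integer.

5

The MRCA of Escherichia and Rana is the node subtending (((Escherichia,Castanea),Listeria),(Rana,Oryzias)).
From Escherichia up to that node: 3 branches. From Rana up to the same node: 2 branches. Total: 3 + 2 = 5.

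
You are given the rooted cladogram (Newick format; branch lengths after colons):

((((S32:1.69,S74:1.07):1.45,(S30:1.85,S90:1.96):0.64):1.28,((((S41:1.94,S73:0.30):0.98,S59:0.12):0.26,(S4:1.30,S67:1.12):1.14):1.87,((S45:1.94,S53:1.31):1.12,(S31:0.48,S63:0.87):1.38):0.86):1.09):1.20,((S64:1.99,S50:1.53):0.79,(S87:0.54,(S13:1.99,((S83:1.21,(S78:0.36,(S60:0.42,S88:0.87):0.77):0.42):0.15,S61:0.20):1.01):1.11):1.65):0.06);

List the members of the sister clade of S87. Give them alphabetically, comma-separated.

S13, S60, S61, S78, S83, S88

S87 attaches to the tree at the node subtending (S87,(S13,((S83,(S78,(S60,S88))),S61))).
The other lineage descending from that same node — the sister group — is (S13,((S83,(S78,(S60,S88))),S61)); its 6 tips in alphabetical order are the answer.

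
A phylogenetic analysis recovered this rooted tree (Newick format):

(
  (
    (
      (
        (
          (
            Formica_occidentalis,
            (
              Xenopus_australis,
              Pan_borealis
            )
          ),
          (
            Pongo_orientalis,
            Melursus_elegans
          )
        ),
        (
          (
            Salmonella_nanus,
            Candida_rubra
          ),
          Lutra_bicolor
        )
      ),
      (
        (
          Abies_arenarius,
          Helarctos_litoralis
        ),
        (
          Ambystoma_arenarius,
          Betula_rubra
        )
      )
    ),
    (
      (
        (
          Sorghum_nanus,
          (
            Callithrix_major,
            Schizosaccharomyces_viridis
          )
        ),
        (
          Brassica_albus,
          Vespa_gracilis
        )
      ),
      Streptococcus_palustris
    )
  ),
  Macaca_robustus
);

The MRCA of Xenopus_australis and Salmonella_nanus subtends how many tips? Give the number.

8

The MRCA of Xenopus_australis and Salmonella_nanus is the node subtending (((Formica_occidentalis,(Xenopus_australis,Pan_borealis)),(Pongo_orientalis,Melursus_elegans)),((Salmonella_nanus,Candida_rubra),Lutra_bicolor)).
That clade contains 8 terminal taxa: Candida_rubra, Formica_occidentalis, Lutra_bicolor, Melursus_elegans, Pan_borealis, Pongo_orientalis, Salmonella_nanus, Xenopus_australis.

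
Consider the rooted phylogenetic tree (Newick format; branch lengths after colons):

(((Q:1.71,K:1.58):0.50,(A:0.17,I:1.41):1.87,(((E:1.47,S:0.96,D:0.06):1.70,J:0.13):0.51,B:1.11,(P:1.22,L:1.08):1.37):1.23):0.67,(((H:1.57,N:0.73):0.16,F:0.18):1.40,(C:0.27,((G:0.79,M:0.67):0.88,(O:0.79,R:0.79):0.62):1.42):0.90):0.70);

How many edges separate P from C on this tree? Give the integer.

The MRCA of P and C is the root of the tree.
From P up to that node: 4 branches. From C up to the same node: 3 branches. Total: 4 + 3 = 7.

7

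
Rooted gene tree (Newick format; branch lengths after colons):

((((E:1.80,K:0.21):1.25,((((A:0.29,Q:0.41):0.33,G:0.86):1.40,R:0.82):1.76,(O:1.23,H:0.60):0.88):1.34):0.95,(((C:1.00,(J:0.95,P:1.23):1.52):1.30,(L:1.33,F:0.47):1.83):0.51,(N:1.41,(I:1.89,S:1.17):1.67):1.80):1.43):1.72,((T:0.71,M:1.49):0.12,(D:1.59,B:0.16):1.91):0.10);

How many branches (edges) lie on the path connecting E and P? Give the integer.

The MRCA of E and P is the node subtending (((E,K),((((A,Q),G),R),(O,H))),(((C,(J,P)),(L,F)),(N,(I,S)))).
From E up to that node: 3 branches. From P up to the same node: 5 branches. Total: 3 + 5 = 8.

8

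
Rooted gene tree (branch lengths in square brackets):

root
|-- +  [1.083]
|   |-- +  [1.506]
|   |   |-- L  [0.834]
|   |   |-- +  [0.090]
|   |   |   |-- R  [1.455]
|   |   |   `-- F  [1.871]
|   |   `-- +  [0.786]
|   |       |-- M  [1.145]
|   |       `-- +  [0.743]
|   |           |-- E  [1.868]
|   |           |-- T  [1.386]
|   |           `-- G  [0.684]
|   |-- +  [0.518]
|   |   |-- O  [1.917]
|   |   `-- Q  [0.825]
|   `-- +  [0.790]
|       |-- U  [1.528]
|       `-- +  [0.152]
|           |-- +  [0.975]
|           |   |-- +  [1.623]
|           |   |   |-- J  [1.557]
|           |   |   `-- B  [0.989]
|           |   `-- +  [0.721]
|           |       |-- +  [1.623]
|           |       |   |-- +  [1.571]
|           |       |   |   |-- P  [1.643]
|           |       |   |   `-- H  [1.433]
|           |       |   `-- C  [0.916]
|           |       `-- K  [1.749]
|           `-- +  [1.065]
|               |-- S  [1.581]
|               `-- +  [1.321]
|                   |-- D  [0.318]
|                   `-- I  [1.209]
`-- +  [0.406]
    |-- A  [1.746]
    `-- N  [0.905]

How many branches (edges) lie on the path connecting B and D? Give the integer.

The MRCA of B and D is the node subtending (((J,B),(((P,H),C),K)),(S,(D,I))).
From B up to that node: 3 branches. From D up to the same node: 3 branches. Total: 3 + 3 = 6.

6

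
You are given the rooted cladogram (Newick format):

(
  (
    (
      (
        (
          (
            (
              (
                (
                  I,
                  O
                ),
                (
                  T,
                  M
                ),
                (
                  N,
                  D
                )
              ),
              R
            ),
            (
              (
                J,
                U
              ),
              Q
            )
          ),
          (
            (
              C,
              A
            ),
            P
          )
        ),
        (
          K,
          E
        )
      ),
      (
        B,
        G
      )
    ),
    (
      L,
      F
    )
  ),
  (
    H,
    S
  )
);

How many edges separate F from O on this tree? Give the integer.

10

The MRCA of F and O is the node subtending ((((((((I,O),(T,M),(N,D)),R),((J,U),Q)),((C,A),P)),(K,E)),(B,G)),(L,F)).
From F up to that node: 2 branches. From O up to the same node: 8 branches. Total: 2 + 8 = 10.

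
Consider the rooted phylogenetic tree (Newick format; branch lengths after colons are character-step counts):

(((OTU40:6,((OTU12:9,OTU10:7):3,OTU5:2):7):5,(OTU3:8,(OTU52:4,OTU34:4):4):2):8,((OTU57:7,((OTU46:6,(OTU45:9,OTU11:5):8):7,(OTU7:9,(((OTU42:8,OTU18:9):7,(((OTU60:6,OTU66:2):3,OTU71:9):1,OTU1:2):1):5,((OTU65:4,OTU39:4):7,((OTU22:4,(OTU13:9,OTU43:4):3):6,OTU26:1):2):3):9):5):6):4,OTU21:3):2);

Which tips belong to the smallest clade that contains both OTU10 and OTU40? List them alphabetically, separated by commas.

Tracing OTU10: it sits inside (OTU12,OTU10).
Tracing OTU40: it sits inside (OTU40,((OTU12,OTU10),OTU5)).
The smallest clade enclosing both is (OTU40,((OTU12,OTU10),OTU5)); the answer is its 4 terminal taxa in alphabetical order.

OTU10, OTU12, OTU40, OTU5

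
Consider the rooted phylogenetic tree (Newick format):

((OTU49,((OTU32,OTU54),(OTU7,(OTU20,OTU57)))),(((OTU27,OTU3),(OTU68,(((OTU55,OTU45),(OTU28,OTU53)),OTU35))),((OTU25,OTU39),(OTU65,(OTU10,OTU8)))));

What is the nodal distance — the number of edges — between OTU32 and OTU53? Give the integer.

11

The MRCA of OTU32 and OTU53 is the root of the tree.
From OTU32 up to that node: 4 branches. From OTU53 up to the same node: 7 branches. Total: 4 + 7 = 11.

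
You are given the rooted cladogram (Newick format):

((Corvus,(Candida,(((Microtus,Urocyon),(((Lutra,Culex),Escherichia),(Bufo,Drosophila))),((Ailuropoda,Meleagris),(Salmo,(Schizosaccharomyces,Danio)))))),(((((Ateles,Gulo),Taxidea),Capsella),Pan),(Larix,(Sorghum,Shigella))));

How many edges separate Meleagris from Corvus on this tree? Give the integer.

6

The MRCA of Meleagris and Corvus is the node subtending (Corvus,(Candida,(((Microtus,Urocyon),(((Lutra,Culex),Escherichia),(Bufo,Drosophila))),((Ailuropoda,Meleagris),(Salmo,(Schizosaccharomyces,Danio)))))).
From Meleagris up to that node: 5 branches. From Corvus up to the same node: 1 branch. Total: 5 + 1 = 6.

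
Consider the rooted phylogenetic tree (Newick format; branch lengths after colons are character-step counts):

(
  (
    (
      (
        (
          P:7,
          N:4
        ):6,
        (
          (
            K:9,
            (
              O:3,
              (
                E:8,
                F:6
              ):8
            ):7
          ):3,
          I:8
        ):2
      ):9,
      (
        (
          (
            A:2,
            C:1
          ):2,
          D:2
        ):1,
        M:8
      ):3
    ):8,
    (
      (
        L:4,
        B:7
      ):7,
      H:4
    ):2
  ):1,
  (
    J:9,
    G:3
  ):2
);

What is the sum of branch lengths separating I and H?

33

The path runs I → … → MRCA → … → H; the MRCA is the node subtending ((((P,N),((K,(O,(E,F))),I)),(((A,C),D),M)),((L,B),H)).
Branch lengths along that path: 8 + 2 + 9 + 8 + 2 + 4 = 33.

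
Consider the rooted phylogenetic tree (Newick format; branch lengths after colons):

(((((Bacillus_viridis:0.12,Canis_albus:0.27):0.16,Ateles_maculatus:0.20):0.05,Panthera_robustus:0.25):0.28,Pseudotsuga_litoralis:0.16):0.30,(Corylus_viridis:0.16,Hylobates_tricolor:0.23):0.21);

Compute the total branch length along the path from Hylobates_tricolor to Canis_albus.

1.50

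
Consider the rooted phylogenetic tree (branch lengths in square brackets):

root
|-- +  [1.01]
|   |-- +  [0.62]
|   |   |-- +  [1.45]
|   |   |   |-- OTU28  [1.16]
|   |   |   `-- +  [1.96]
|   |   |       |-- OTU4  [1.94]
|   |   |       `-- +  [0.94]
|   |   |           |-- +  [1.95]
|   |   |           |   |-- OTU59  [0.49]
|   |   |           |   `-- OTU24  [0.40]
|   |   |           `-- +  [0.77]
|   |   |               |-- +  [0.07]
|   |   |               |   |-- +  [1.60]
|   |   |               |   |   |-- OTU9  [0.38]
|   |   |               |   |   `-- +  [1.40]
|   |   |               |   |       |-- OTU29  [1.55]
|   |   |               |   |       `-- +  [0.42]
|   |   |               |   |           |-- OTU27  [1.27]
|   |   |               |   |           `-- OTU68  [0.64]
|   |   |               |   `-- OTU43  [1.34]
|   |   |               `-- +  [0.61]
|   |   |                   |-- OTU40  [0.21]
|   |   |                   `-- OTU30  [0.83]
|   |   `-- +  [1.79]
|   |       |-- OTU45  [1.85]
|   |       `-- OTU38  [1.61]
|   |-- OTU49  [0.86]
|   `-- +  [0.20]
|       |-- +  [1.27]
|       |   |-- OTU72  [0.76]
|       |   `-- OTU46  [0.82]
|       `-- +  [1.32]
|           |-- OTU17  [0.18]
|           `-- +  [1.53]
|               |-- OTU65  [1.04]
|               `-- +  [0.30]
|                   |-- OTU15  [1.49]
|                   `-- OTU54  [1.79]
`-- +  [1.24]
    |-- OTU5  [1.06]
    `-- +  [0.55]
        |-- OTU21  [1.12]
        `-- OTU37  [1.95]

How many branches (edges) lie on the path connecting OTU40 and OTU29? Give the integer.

The MRCA of OTU40 and OTU29 is the node subtending (((OTU9,(OTU29,(OTU27,OTU68))),OTU43),(OTU40,OTU30)).
From OTU40 up to that node: 2 branches. From OTU29 up to the same node: 4 branches. Total: 2 + 4 = 6.

6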